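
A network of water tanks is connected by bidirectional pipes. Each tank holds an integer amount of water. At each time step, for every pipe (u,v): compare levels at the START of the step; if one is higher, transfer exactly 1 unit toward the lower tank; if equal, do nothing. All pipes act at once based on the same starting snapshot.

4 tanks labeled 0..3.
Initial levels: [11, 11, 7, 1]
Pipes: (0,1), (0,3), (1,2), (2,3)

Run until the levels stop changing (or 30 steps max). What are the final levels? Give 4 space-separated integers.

Answer: 7 7 8 8

Derivation:
Step 1: flows [0=1,0->3,1->2,2->3] -> levels [10 10 7 3]
Step 2: flows [0=1,0->3,1->2,2->3] -> levels [9 9 7 5]
Step 3: flows [0=1,0->3,1->2,2->3] -> levels [8 8 7 7]
Step 4: flows [0=1,0->3,1->2,2=3] -> levels [7 7 8 8]
Step 5: flows [0=1,3->0,2->1,2=3] -> levels [8 8 7 7]
  -> period-2 cycle: step 5 state = step 3 state; never stabilizes
  -> state at step 30: (30-3) mod 2 = 1, same as step 4 -> [7 7 8 8]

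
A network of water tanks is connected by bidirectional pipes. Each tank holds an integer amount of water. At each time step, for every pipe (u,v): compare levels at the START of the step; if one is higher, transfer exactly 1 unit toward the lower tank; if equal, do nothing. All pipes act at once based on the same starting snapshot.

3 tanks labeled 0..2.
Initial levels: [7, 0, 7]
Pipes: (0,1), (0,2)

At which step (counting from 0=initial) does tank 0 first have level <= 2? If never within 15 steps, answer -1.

Step 1: flows [0->1,0=2] -> levels [6 1 7]
Step 2: flows [0->1,2->0] -> levels [6 2 6]
Step 3: flows [0->1,0=2] -> levels [5 3 6]
Step 4: flows [0->1,2->0] -> levels [5 4 5]
Step 5: flows [0->1,0=2] -> levels [4 5 5]
Step 6: flows [1->0,2->0] -> levels [6 4 4]
Step 7: flows [0->1,0->2] -> levels [4 5 5]
  -> period-2 cycle (repeats step 5); tank 0 never drops to <=2
Tank 0 never reaches <=2 within 15 steps

Answer: -1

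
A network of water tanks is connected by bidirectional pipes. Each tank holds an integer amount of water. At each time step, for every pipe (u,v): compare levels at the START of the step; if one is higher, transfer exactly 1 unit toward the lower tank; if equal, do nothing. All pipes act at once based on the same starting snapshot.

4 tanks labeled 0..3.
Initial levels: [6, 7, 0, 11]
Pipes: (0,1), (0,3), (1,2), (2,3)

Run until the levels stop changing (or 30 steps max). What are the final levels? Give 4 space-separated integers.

Step 1: flows [1->0,3->0,1->2,3->2] -> levels [8 5 2 9]
Step 2: flows [0->1,3->0,1->2,3->2] -> levels [8 5 4 7]
Step 3: flows [0->1,0->3,1->2,3->2] -> levels [6 5 6 7]
Step 4: flows [0->1,3->0,2->1,3->2] -> levels [6 7 6 5]
Step 5: flows [1->0,0->3,1->2,2->3] -> levels [6 5 6 7]
  -> period-2 cycle: step 5 state = step 3 state; never stabilizes
  -> state at step 30: (30-3) mod 2 = 1, same as step 4 -> [6 7 6 5]

Answer: 6 7 6 5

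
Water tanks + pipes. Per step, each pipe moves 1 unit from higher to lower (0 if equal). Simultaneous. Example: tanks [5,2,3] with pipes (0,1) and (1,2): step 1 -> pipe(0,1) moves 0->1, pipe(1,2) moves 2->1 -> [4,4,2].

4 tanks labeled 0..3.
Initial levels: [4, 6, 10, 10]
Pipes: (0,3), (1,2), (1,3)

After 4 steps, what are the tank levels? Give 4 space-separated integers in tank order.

Step 1: flows [3->0,2->1,3->1] -> levels [5 8 9 8]
Step 2: flows [3->0,2->1,1=3] -> levels [6 9 8 7]
Step 3: flows [3->0,1->2,1->3] -> levels [7 7 9 7]
Step 4: flows [0=3,2->1,1=3] -> levels [7 8 8 7]

Answer: 7 8 8 7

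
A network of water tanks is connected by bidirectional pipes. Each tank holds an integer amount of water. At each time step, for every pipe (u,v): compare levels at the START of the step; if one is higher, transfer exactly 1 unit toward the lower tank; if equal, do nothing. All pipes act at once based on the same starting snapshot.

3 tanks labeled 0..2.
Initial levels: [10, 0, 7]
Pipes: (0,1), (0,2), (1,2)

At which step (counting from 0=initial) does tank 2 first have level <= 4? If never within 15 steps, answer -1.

Answer: -1

Derivation:
Step 1: flows [0->1,0->2,2->1] -> levels [8 2 7]
Step 2: flows [0->1,0->2,2->1] -> levels [6 4 7]
Step 3: flows [0->1,2->0,2->1] -> levels [6 6 5]
Step 4: flows [0=1,0->2,1->2] -> levels [5 5 7]
Step 5: flows [0=1,2->0,2->1] -> levels [6 6 5]
  -> period-2 cycle (repeats step 3); tank 2 never drops to <=4
Tank 2 never reaches <=4 within 15 steps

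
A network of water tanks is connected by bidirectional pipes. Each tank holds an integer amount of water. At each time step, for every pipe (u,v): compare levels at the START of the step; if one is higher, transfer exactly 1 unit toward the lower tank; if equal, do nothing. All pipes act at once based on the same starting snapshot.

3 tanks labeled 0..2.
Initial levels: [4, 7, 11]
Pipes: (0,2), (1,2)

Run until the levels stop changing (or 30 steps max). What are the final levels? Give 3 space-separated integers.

Step 1: flows [2->0,2->1] -> levels [5 8 9]
Step 2: flows [2->0,2->1] -> levels [6 9 7]
Step 3: flows [2->0,1->2] -> levels [7 8 7]
Step 4: flows [0=2,1->2] -> levels [7 7 8]
Step 5: flows [2->0,2->1] -> levels [8 8 6]
Step 6: flows [0->2,1->2] -> levels [7 7 8]
  -> period-2 cycle: step 6 state = step 4 state; never stabilizes
  -> state at step 30: (30-4) mod 2 = 0, same as step 4 -> [7 7 8]

Answer: 7 7 8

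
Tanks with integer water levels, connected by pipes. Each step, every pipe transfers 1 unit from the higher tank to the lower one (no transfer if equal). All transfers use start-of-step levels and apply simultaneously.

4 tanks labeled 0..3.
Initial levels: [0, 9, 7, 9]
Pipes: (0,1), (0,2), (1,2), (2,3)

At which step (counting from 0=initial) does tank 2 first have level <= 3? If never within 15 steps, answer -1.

Step 1: flows [1->0,2->0,1->2,3->2] -> levels [2 7 8 8]
Step 2: flows [1->0,2->0,2->1,2=3] -> levels [4 7 6 8]
Step 3: flows [1->0,2->0,1->2,3->2] -> levels [6 5 7 7]
Step 4: flows [0->1,2->0,2->1,2=3] -> levels [6 7 5 7]
Step 5: flows [1->0,0->2,1->2,3->2] -> levels [6 5 8 6]
Step 6: flows [0->1,2->0,2->1,2->3] -> levels [6 7 5 7]
  -> period-2 cycle (repeats step 4); tank 2 never drops to <=3
Tank 2 never reaches <=3 within 15 steps

Answer: -1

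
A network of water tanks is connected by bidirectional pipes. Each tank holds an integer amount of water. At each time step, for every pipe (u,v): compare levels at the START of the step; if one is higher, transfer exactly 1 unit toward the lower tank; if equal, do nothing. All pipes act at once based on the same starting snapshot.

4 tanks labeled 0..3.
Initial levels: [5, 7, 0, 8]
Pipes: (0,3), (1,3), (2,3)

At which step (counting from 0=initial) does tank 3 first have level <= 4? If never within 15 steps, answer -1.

Answer: 5

Derivation:
Step 1: flows [3->0,3->1,3->2] -> levels [6 8 1 5]
Step 2: flows [0->3,1->3,3->2] -> levels [5 7 2 6]
Step 3: flows [3->0,1->3,3->2] -> levels [6 6 3 5]
Step 4: flows [0->3,1->3,3->2] -> levels [5 5 4 6]
Step 5: flows [3->0,3->1,3->2] -> levels [6 6 5 3]
Tank 3 first reaches <=4 at step 5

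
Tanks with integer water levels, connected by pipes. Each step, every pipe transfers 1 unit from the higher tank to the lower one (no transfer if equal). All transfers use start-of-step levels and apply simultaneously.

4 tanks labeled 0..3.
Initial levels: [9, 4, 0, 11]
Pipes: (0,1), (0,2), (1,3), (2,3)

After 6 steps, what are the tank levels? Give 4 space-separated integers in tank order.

Step 1: flows [0->1,0->2,3->1,3->2] -> levels [7 6 2 9]
Step 2: flows [0->1,0->2,3->1,3->2] -> levels [5 8 4 7]
Step 3: flows [1->0,0->2,1->3,3->2] -> levels [5 6 6 7]
Step 4: flows [1->0,2->0,3->1,3->2] -> levels [7 6 6 5]
Step 5: flows [0->1,0->2,1->3,2->3] -> levels [5 6 6 7]
  -> period-2 cycle: step 5 state = step 3 state
  -> state at step 6: (6-3) mod 2 = 1, same as step 4 -> [7 6 6 5]

Answer: 7 6 6 5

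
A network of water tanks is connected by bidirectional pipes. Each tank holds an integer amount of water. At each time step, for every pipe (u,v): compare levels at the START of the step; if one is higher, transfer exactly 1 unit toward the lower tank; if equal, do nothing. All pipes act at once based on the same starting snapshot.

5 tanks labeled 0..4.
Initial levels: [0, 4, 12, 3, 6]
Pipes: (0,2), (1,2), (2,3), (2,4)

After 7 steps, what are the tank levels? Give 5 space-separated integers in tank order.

Answer: 4 5 7 4 5

Derivation:
Step 1: flows [2->0,2->1,2->3,2->4] -> levels [1 5 8 4 7]
Step 2: flows [2->0,2->1,2->3,2->4] -> levels [2 6 4 5 8]
Step 3: flows [2->0,1->2,3->2,4->2] -> levels [3 5 6 4 7]
Step 4: flows [2->0,2->1,2->3,4->2] -> levels [4 6 4 5 6]
Step 5: flows [0=2,1->2,3->2,4->2] -> levels [4 5 7 4 5]
Step 6: flows [2->0,2->1,2->3,2->4] -> levels [5 6 3 5 6]
Step 7: flows [0->2,1->2,3->2,4->2] -> levels [4 5 7 4 5]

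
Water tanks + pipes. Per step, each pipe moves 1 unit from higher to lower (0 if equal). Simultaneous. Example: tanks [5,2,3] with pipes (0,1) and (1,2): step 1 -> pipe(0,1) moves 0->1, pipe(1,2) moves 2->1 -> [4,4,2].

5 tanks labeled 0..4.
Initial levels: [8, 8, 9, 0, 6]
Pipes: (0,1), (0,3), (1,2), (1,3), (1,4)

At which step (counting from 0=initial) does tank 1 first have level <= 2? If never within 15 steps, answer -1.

Step 1: flows [0=1,0->3,2->1,1->3,1->4] -> levels [7 7 8 2 7]
Step 2: flows [0=1,0->3,2->1,1->3,1=4] -> levels [6 7 7 4 7]
Step 3: flows [1->0,0->3,1=2,1->3,1=4] -> levels [6 5 7 6 7]
Step 4: flows [0->1,0=3,2->1,3->1,4->1] -> levels [5 9 6 5 6]
Step 5: flows [1->0,0=3,1->2,1->3,1->4] -> levels [6 5 7 6 7]
  -> period-2 cycle (repeats step 3); tank 1 never drops to <=2
Tank 1 never reaches <=2 within 15 steps

Answer: -1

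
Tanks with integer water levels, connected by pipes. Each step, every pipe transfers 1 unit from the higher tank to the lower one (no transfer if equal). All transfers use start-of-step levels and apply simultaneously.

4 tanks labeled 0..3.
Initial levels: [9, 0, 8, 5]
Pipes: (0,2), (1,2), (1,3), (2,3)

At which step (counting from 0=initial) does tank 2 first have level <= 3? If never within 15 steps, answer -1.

Answer: -1

Derivation:
Step 1: flows [0->2,2->1,3->1,2->3] -> levels [8 2 7 5]
Step 2: flows [0->2,2->1,3->1,2->3] -> levels [7 4 6 5]
Step 3: flows [0->2,2->1,3->1,2->3] -> levels [6 6 5 5]
Step 4: flows [0->2,1->2,1->3,2=3] -> levels [5 4 7 6]
Step 5: flows [2->0,2->1,3->1,2->3] -> levels [6 6 4 6]
Step 6: flows [0->2,1->2,1=3,3->2] -> levels [5 5 7 5]
Step 7: flows [2->0,2->1,1=3,2->3] -> levels [6 6 4 6]
  -> period-2 cycle (repeats step 5); tank 2 never drops to <=3
Tank 2 never reaches <=3 within 15 steps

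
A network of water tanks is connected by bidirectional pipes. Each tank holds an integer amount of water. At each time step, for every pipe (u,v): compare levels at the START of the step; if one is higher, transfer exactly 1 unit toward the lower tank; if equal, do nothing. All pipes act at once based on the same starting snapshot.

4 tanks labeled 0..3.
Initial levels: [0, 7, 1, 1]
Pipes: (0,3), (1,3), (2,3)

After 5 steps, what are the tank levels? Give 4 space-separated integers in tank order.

Answer: 2 4 2 1

Derivation:
Step 1: flows [3->0,1->3,2=3] -> levels [1 6 1 1]
Step 2: flows [0=3,1->3,2=3] -> levels [1 5 1 2]
Step 3: flows [3->0,1->3,3->2] -> levels [2 4 2 1]
Step 4: flows [0->3,1->3,2->3] -> levels [1 3 1 4]
Step 5: flows [3->0,3->1,3->2] -> levels [2 4 2 1]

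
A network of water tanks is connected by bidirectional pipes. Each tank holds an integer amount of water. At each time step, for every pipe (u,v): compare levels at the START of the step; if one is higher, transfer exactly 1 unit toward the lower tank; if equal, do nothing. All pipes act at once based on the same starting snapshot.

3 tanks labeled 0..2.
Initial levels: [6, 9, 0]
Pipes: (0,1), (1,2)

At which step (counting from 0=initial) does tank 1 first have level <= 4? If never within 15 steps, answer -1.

Answer: -1

Derivation:
Step 1: flows [1->0,1->2] -> levels [7 7 1]
Step 2: flows [0=1,1->2] -> levels [7 6 2]
Step 3: flows [0->1,1->2] -> levels [6 6 3]
Step 4: flows [0=1,1->2] -> levels [6 5 4]
Step 5: flows [0->1,1->2] -> levels [5 5 5]
Step 6: flows [0=1,1=2] -> levels [5 5 5]
  -> stable; tank 1 stays at 5 > 4
Tank 1 never reaches <=4 within 15 steps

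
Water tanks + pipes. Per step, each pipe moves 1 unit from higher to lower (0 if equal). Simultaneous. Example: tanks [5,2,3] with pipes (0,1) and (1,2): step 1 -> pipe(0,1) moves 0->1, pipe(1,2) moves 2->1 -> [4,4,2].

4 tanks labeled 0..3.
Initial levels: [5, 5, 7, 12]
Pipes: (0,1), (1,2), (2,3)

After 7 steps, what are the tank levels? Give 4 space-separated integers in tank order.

Answer: 6 8 7 8

Derivation:
Step 1: flows [0=1,2->1,3->2] -> levels [5 6 7 11]
Step 2: flows [1->0,2->1,3->2] -> levels [6 6 7 10]
Step 3: flows [0=1,2->1,3->2] -> levels [6 7 7 9]
Step 4: flows [1->0,1=2,3->2] -> levels [7 6 8 8]
Step 5: flows [0->1,2->1,2=3] -> levels [6 8 7 8]
Step 6: flows [1->0,1->2,3->2] -> levels [7 6 9 7]
Step 7: flows [0->1,2->1,2->3] -> levels [6 8 7 8]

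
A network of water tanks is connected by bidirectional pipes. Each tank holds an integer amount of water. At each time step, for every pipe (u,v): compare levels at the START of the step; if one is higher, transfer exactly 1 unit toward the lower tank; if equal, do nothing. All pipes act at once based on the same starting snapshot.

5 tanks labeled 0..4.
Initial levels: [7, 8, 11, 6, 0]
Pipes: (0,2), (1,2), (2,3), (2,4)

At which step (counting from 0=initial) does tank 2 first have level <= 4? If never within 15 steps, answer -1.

Answer: 7

Derivation:
Step 1: flows [2->0,2->1,2->3,2->4] -> levels [8 9 7 7 1]
Step 2: flows [0->2,1->2,2=3,2->4] -> levels [7 8 8 7 2]
Step 3: flows [2->0,1=2,2->3,2->4] -> levels [8 8 5 8 3]
Step 4: flows [0->2,1->2,3->2,2->4] -> levels [7 7 7 7 4]
Step 5: flows [0=2,1=2,2=3,2->4] -> levels [7 7 6 7 5]
Step 6: flows [0->2,1->2,3->2,2->4] -> levels [6 6 8 6 6]
Step 7: flows [2->0,2->1,2->3,2->4] -> levels [7 7 4 7 7]
Tank 2 first reaches <=4 at step 7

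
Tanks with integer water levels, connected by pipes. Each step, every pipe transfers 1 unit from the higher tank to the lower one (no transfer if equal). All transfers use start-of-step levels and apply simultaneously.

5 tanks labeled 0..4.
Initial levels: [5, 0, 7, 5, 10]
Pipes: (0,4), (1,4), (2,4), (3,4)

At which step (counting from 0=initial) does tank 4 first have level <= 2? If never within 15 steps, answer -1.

Step 1: flows [4->0,4->1,4->2,4->3] -> levels [6 1 8 6 6]
Step 2: flows [0=4,4->1,2->4,3=4] -> levels [6 2 7 6 6]
Step 3: flows [0=4,4->1,2->4,3=4] -> levels [6 3 6 6 6]
Step 4: flows [0=4,4->1,2=4,3=4] -> levels [6 4 6 6 5]
Step 5: flows [0->4,4->1,2->4,3->4] -> levels [5 5 5 5 7]
Step 6: flows [4->0,4->1,4->2,4->3] -> levels [6 6 6 6 3]
Step 7: flows [0->4,1->4,2->4,3->4] -> levels [5 5 5 5 7]
  -> period-2 cycle (repeats step 5); tank 4 never drops to <=2
Tank 4 never reaches <=2 within 15 steps

Answer: -1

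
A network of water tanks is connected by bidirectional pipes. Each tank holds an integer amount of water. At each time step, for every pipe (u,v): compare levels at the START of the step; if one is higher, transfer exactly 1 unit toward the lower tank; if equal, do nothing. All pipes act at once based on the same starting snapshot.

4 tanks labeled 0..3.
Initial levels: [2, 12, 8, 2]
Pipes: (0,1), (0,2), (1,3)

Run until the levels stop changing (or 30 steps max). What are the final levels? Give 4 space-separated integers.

Answer: 5 7 7 5

Derivation:
Step 1: flows [1->0,2->0,1->3] -> levels [4 10 7 3]
Step 2: flows [1->0,2->0,1->3] -> levels [6 8 6 4]
Step 3: flows [1->0,0=2,1->3] -> levels [7 6 6 5]
Step 4: flows [0->1,0->2,1->3] -> levels [5 6 7 6]
Step 5: flows [1->0,2->0,1=3] -> levels [7 5 6 6]
Step 6: flows [0->1,0->2,3->1] -> levels [5 7 7 5]
Step 7: flows [1->0,2->0,1->3] -> levels [7 5 6 6]
  -> period-2 cycle: step 7 state = step 5 state; never stabilizes
  -> state at step 30: (30-5) mod 2 = 1, same as step 6 -> [5 7 7 5]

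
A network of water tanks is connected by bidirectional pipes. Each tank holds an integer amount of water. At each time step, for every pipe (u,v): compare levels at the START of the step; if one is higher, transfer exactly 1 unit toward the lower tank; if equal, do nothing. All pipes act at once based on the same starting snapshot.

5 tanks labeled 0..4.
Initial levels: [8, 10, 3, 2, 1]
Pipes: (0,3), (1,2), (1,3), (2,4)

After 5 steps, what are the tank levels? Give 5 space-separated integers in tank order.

Step 1: flows [0->3,1->2,1->3,2->4] -> levels [7 8 3 4 2]
Step 2: flows [0->3,1->2,1->3,2->4] -> levels [6 6 3 6 3]
Step 3: flows [0=3,1->2,1=3,2=4] -> levels [6 5 4 6 3]
Step 4: flows [0=3,1->2,3->1,2->4] -> levels [6 5 4 5 4]
Step 5: flows [0->3,1->2,1=3,2=4] -> levels [5 4 5 6 4]

Answer: 5 4 5 6 4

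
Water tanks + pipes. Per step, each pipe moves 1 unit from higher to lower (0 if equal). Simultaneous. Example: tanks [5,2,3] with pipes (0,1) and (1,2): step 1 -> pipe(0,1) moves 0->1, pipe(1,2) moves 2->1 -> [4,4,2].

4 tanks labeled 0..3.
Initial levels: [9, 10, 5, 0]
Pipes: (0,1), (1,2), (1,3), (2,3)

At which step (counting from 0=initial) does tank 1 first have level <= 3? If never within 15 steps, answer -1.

Step 1: flows [1->0,1->2,1->3,2->3] -> levels [10 7 5 2]
Step 2: flows [0->1,1->2,1->3,2->3] -> levels [9 6 5 4]
Step 3: flows [0->1,1->2,1->3,2->3] -> levels [8 5 5 6]
Step 4: flows [0->1,1=2,3->1,3->2] -> levels [7 7 6 4]
Step 5: flows [0=1,1->2,1->3,2->3] -> levels [7 5 6 6]
Step 6: flows [0->1,2->1,3->1,2=3] -> levels [6 8 5 5]
Step 7: flows [1->0,1->2,1->3,2=3] -> levels [7 5 6 6]
  -> period-2 cycle (repeats step 5); tank 1 never drops to <=3
Tank 1 never reaches <=3 within 15 steps

Answer: -1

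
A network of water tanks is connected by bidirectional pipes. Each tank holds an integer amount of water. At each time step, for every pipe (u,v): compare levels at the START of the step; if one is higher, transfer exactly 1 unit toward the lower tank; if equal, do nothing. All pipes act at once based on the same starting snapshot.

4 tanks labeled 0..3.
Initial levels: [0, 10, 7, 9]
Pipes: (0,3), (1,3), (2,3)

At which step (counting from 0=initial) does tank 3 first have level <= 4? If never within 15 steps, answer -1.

Answer: -1

Derivation:
Step 1: flows [3->0,1->3,3->2] -> levels [1 9 8 8]
Step 2: flows [3->0,1->3,2=3] -> levels [2 8 8 8]
Step 3: flows [3->0,1=3,2=3] -> levels [3 8 8 7]
Step 4: flows [3->0,1->3,2->3] -> levels [4 7 7 8]
Step 5: flows [3->0,3->1,3->2] -> levels [5 8 8 5]
Step 6: flows [0=3,1->3,2->3] -> levels [5 7 7 7]
Step 7: flows [3->0,1=3,2=3] -> levels [6 7 7 6]
Step 8: flows [0=3,1->3,2->3] -> levels [6 6 6 8]
Step 9: flows [3->0,3->1,3->2] -> levels [7 7 7 5]
Step 10: flows [0->3,1->3,2->3] -> levels [6 6 6 8]
  -> period-2 cycle (repeats step 8); tank 3 never drops to <=4
Tank 3 never reaches <=4 within 15 steps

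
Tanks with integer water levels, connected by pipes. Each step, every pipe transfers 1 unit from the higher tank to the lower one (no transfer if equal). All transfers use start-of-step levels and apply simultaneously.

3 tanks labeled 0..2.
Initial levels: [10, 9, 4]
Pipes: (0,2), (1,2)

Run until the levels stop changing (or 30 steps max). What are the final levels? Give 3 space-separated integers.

Answer: 7 7 9

Derivation:
Step 1: flows [0->2,1->2] -> levels [9 8 6]
Step 2: flows [0->2,1->2] -> levels [8 7 8]
Step 3: flows [0=2,2->1] -> levels [8 8 7]
Step 4: flows [0->2,1->2] -> levels [7 7 9]
Step 5: flows [2->0,2->1] -> levels [8 8 7]
  -> period-2 cycle: step 5 state = step 3 state; never stabilizes
  -> state at step 30: (30-3) mod 2 = 1, same as step 4 -> [7 7 9]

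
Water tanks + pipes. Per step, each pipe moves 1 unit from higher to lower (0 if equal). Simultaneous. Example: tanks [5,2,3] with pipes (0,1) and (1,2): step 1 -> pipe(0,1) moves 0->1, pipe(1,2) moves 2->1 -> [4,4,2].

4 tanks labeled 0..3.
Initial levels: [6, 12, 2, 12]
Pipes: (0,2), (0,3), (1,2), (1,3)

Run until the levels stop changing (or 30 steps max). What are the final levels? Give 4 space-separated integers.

Step 1: flows [0->2,3->0,1->2,1=3] -> levels [6 11 4 11]
Step 2: flows [0->2,3->0,1->2,1=3] -> levels [6 10 6 10]
Step 3: flows [0=2,3->0,1->2,1=3] -> levels [7 9 7 9]
Step 4: flows [0=2,3->0,1->2,1=3] -> levels [8 8 8 8]
Step 5: flows [0=2,0=3,1=2,1=3] -> levels [8 8 8 8]
  -> stable (no change)

Answer: 8 8 8 8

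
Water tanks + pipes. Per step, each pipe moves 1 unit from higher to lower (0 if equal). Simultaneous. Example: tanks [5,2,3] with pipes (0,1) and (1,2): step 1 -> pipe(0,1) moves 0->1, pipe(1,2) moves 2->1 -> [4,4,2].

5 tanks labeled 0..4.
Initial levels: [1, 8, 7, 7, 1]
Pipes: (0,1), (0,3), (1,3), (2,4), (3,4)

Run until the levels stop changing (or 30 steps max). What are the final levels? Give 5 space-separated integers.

Answer: 5 5 4 4 6

Derivation:
Step 1: flows [1->0,3->0,1->3,2->4,3->4] -> levels [3 6 6 6 3]
Step 2: flows [1->0,3->0,1=3,2->4,3->4] -> levels [5 5 5 4 5]
Step 3: flows [0=1,0->3,1->3,2=4,4->3] -> levels [4 4 5 7 4]
Step 4: flows [0=1,3->0,3->1,2->4,3->4] -> levels [5 5 4 4 6]
Step 5: flows [0=1,0->3,1->3,4->2,4->3] -> levels [4 4 5 7 4]
  -> period-2 cycle: step 5 state = step 3 state; never stabilizes
  -> state at step 30: (30-3) mod 2 = 1, same as step 4 -> [5 5 4 4 6]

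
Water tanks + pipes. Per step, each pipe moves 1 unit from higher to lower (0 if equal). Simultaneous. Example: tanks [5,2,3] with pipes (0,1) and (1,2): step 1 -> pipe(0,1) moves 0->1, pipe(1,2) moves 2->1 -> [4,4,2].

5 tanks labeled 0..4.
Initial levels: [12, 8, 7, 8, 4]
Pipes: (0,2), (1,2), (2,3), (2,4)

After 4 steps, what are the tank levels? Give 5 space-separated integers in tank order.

Step 1: flows [0->2,1->2,3->2,2->4] -> levels [11 7 9 7 5]
Step 2: flows [0->2,2->1,2->3,2->4] -> levels [10 8 7 8 6]
Step 3: flows [0->2,1->2,3->2,2->4] -> levels [9 7 9 7 7]
Step 4: flows [0=2,2->1,2->3,2->4] -> levels [9 8 6 8 8]

Answer: 9 8 6 8 8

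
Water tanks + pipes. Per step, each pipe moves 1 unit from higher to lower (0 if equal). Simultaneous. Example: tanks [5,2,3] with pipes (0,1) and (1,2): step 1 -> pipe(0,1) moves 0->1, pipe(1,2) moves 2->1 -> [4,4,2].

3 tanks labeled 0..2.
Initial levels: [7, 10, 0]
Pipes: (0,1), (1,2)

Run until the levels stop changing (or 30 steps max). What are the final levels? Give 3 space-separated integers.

Answer: 6 5 6

Derivation:
Step 1: flows [1->0,1->2] -> levels [8 8 1]
Step 2: flows [0=1,1->2] -> levels [8 7 2]
Step 3: flows [0->1,1->2] -> levels [7 7 3]
Step 4: flows [0=1,1->2] -> levels [7 6 4]
Step 5: flows [0->1,1->2] -> levels [6 6 5]
Step 6: flows [0=1,1->2] -> levels [6 5 6]
Step 7: flows [0->1,2->1] -> levels [5 7 5]
Step 8: flows [1->0,1->2] -> levels [6 5 6]
  -> period-2 cycle: step 8 state = step 6 state; never stabilizes
  -> state at step 30: (30-6) mod 2 = 0, same as step 6 -> [6 5 6]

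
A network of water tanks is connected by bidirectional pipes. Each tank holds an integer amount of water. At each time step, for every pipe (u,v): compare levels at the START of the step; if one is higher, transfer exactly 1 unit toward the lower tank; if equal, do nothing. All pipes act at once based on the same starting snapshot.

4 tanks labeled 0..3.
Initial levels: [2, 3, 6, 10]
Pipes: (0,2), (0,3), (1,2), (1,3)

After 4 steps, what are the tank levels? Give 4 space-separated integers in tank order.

Answer: 4 4 7 6

Derivation:
Step 1: flows [2->0,3->0,2->1,3->1] -> levels [4 5 4 8]
Step 2: flows [0=2,3->0,1->2,3->1] -> levels [5 5 5 6]
Step 3: flows [0=2,3->0,1=2,3->1] -> levels [6 6 5 4]
Step 4: flows [0->2,0->3,1->2,1->3] -> levels [4 4 7 6]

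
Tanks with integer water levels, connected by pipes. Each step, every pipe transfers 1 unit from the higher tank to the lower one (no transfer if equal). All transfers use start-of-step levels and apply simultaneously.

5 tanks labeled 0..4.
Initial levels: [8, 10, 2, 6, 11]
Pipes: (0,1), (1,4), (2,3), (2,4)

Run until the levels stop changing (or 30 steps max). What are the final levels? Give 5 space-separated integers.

Step 1: flows [1->0,4->1,3->2,4->2] -> levels [9 10 4 5 9]
Step 2: flows [1->0,1->4,3->2,4->2] -> levels [10 8 6 4 9]
Step 3: flows [0->1,4->1,2->3,4->2] -> levels [9 10 6 5 7]
Step 4: flows [1->0,1->4,2->3,4->2] -> levels [10 8 6 6 7]
Step 5: flows [0->1,1->4,2=3,4->2] -> levels [9 8 7 6 7]
Step 6: flows [0->1,1->4,2->3,2=4] -> levels [8 8 6 7 8]
Step 7: flows [0=1,1=4,3->2,4->2] -> levels [8 8 8 6 7]
Step 8: flows [0=1,1->4,2->3,2->4] -> levels [8 7 6 7 9]
Step 9: flows [0->1,4->1,3->2,4->2] -> levels [7 9 8 6 7]
Step 10: flows [1->0,1->4,2->3,2->4] -> levels [8 7 6 7 9]
  -> period-2 cycle: step 10 state = step 8 state; never stabilizes
  -> state at step 30: (30-8) mod 2 = 0, same as step 8 -> [8 7 6 7 9]

Answer: 8 7 6 7 9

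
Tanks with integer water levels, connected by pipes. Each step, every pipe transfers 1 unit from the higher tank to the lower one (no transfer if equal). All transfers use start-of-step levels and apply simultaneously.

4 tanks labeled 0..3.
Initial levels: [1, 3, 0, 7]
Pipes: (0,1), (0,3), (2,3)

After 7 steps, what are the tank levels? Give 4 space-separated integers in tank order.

Step 1: flows [1->0,3->0,3->2] -> levels [3 2 1 5]
Step 2: flows [0->1,3->0,3->2] -> levels [3 3 2 3]
Step 3: flows [0=1,0=3,3->2] -> levels [3 3 3 2]
Step 4: flows [0=1,0->3,2->3] -> levels [2 3 2 4]
Step 5: flows [1->0,3->0,3->2] -> levels [4 2 3 2]
Step 6: flows [0->1,0->3,2->3] -> levels [2 3 2 4]
  -> period-2 cycle: step 6 state = step 4 state
  -> state at step 7: (7-4) mod 2 = 1, same as step 5 -> [4 2 3 2]

Answer: 4 2 3 2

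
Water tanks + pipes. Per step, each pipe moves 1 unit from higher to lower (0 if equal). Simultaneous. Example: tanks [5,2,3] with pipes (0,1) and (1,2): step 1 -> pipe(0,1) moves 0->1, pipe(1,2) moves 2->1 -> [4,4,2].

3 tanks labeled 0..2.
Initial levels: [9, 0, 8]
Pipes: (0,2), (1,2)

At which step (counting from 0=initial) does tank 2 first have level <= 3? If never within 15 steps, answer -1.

Answer: -1

Derivation:
Step 1: flows [0->2,2->1] -> levels [8 1 8]
Step 2: flows [0=2,2->1] -> levels [8 2 7]
Step 3: flows [0->2,2->1] -> levels [7 3 7]
Step 4: flows [0=2,2->1] -> levels [7 4 6]
Step 5: flows [0->2,2->1] -> levels [6 5 6]
Step 6: flows [0=2,2->1] -> levels [6 6 5]
Step 7: flows [0->2,1->2] -> levels [5 5 7]
Step 8: flows [2->0,2->1] -> levels [6 6 5]
  -> period-2 cycle (repeats step 6); tank 2 never drops to <=3
Tank 2 never reaches <=3 within 15 steps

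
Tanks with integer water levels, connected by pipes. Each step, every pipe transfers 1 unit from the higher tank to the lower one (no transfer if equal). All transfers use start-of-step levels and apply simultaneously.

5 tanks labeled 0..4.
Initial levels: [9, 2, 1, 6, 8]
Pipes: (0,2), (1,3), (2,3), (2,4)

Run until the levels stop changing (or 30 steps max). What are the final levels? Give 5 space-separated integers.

Step 1: flows [0->2,3->1,3->2,4->2] -> levels [8 3 4 4 7]
Step 2: flows [0->2,3->1,2=3,4->2] -> levels [7 4 6 3 6]
Step 3: flows [0->2,1->3,2->3,2=4] -> levels [6 3 6 5 6]
Step 4: flows [0=2,3->1,2->3,2=4] -> levels [6 4 5 5 6]
Step 5: flows [0->2,3->1,2=3,4->2] -> levels [5 5 7 4 5]
Step 6: flows [2->0,1->3,2->3,2->4] -> levels [6 4 4 6 6]
Step 7: flows [0->2,3->1,3->2,4->2] -> levels [5 5 7 4 5]
  -> period-2 cycle: step 7 state = step 5 state; never stabilizes
  -> state at step 30: (30-5) mod 2 = 1, same as step 6 -> [6 4 4 6 6]

Answer: 6 4 4 6 6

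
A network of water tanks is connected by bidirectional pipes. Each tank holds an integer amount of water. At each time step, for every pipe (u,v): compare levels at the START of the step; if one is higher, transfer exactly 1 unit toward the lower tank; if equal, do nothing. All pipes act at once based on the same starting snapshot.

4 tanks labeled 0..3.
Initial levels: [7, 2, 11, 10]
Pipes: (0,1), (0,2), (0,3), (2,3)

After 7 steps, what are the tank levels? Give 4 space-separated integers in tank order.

Step 1: flows [0->1,2->0,3->0,2->3] -> levels [8 3 9 10]
Step 2: flows [0->1,2->0,3->0,3->2] -> levels [9 4 9 8]
Step 3: flows [0->1,0=2,0->3,2->3] -> levels [7 5 8 10]
Step 4: flows [0->1,2->0,3->0,3->2] -> levels [8 6 8 8]
Step 5: flows [0->1,0=2,0=3,2=3] -> levels [7 7 8 8]
Step 6: flows [0=1,2->0,3->0,2=3] -> levels [9 7 7 7]
Step 7: flows [0->1,0->2,0->3,2=3] -> levels [6 8 8 8]

Answer: 6 8 8 8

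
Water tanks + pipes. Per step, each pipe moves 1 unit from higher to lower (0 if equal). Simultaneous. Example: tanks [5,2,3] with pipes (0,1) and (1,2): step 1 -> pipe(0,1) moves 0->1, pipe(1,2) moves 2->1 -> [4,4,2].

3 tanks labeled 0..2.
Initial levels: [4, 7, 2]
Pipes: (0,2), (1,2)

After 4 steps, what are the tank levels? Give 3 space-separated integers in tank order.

Answer: 5 5 3

Derivation:
Step 1: flows [0->2,1->2] -> levels [3 6 4]
Step 2: flows [2->0,1->2] -> levels [4 5 4]
Step 3: flows [0=2,1->2] -> levels [4 4 5]
Step 4: flows [2->0,2->1] -> levels [5 5 3]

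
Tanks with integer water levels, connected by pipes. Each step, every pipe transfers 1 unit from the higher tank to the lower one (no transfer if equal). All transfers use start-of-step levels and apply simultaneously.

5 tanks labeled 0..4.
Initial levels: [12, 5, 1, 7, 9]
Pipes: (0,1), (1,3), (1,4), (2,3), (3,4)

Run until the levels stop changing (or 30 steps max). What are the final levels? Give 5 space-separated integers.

Step 1: flows [0->1,3->1,4->1,3->2,4->3] -> levels [11 8 2 6 7]
Step 2: flows [0->1,1->3,1->4,3->2,4->3] -> levels [10 7 3 7 7]
Step 3: flows [0->1,1=3,1=4,3->2,3=4] -> levels [9 8 4 6 7]
Step 4: flows [0->1,1->3,1->4,3->2,4->3] -> levels [8 7 5 7 7]
Step 5: flows [0->1,1=3,1=4,3->2,3=4] -> levels [7 8 6 6 7]
Step 6: flows [1->0,1->3,1->4,2=3,4->3] -> levels [8 5 6 8 7]
Step 7: flows [0->1,3->1,4->1,3->2,3->4] -> levels [7 8 7 5 7]
Step 8: flows [1->0,1->3,1->4,2->3,4->3] -> levels [8 5 6 8 7]
  -> period-2 cycle: step 8 state = step 6 state; never stabilizes
  -> state at step 30: (30-6) mod 2 = 0, same as step 6 -> [8 5 6 8 7]

Answer: 8 5 6 8 7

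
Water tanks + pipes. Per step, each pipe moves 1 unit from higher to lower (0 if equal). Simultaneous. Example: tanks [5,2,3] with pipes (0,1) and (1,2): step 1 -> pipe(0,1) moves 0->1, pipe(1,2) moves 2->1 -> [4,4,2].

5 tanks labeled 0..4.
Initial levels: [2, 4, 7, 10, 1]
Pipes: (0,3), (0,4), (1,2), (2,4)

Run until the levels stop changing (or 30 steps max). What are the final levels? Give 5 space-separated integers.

Answer: 6 4 5 5 4

Derivation:
Step 1: flows [3->0,0->4,2->1,2->4] -> levels [2 5 5 9 3]
Step 2: flows [3->0,4->0,1=2,2->4] -> levels [4 5 4 8 3]
Step 3: flows [3->0,0->4,1->2,2->4] -> levels [4 4 4 7 5]
Step 4: flows [3->0,4->0,1=2,4->2] -> levels [6 4 5 6 3]
Step 5: flows [0=3,0->4,2->1,2->4] -> levels [5 5 3 6 5]
Step 6: flows [3->0,0=4,1->2,4->2] -> levels [6 4 5 5 4]
Step 7: flows [0->3,0->4,2->1,2->4] -> levels [4 5 3 6 6]
Step 8: flows [3->0,4->0,1->2,4->2] -> levels [6 4 5 5 4]
  -> period-2 cycle: step 8 state = step 6 state; never stabilizes
  -> state at step 30: (30-6) mod 2 = 0, same as step 6 -> [6 4 5 5 4]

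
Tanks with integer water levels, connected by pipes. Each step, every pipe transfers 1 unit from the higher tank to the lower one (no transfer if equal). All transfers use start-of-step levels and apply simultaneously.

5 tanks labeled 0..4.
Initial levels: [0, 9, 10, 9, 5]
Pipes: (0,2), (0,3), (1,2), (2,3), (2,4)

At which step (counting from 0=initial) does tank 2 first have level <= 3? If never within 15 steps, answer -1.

Answer: -1

Derivation:
Step 1: flows [2->0,3->0,2->1,2->3,2->4] -> levels [2 10 6 9 6]
Step 2: flows [2->0,3->0,1->2,3->2,2=4] -> levels [4 9 7 7 6]
Step 3: flows [2->0,3->0,1->2,2=3,2->4] -> levels [6 8 6 6 7]
Step 4: flows [0=2,0=3,1->2,2=3,4->2] -> levels [6 7 8 6 6]
Step 5: flows [2->0,0=3,2->1,2->3,2->4] -> levels [7 8 4 7 7]
Step 6: flows [0->2,0=3,1->2,3->2,4->2] -> levels [6 7 8 6 6]
  -> period-2 cycle (repeats step 4); tank 2 never drops to <=3
Tank 2 never reaches <=3 within 15 steps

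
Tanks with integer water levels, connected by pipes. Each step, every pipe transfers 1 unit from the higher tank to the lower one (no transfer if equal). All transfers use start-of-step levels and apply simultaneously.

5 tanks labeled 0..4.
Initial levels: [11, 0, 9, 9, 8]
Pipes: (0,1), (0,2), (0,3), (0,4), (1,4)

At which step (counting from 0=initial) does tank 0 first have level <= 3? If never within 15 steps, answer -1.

Step 1: flows [0->1,0->2,0->3,0->4,4->1] -> levels [7 2 10 10 8]
Step 2: flows [0->1,2->0,3->0,4->0,4->1] -> levels [9 4 9 9 6]
Step 3: flows [0->1,0=2,0=3,0->4,4->1] -> levels [7 6 9 9 6]
Step 4: flows [0->1,2->0,3->0,0->4,1=4] -> levels [7 7 8 8 7]
Step 5: flows [0=1,2->0,3->0,0=4,1=4] -> levels [9 7 7 7 7]
Step 6: flows [0->1,0->2,0->3,0->4,1=4] -> levels [5 8 8 8 8]
Step 7: flows [1->0,2->0,3->0,4->0,1=4] -> levels [9 7 7 7 7]
  -> period-2 cycle (repeats step 5); tank 0 never drops to <=3
Tank 0 never reaches <=3 within 15 steps

Answer: -1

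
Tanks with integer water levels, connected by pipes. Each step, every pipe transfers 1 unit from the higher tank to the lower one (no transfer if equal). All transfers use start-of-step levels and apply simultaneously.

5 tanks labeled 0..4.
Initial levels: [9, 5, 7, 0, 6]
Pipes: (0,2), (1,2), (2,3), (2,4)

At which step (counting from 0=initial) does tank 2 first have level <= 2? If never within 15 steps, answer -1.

Step 1: flows [0->2,2->1,2->3,2->4] -> levels [8 6 5 1 7]
Step 2: flows [0->2,1->2,2->3,4->2] -> levels [7 5 7 2 6]
Step 3: flows [0=2,2->1,2->3,2->4] -> levels [7 6 4 3 7]
Step 4: flows [0->2,1->2,2->3,4->2] -> levels [6 5 6 4 6]
Step 5: flows [0=2,2->1,2->3,2=4] -> levels [6 6 4 5 6]
Step 6: flows [0->2,1->2,3->2,4->2] -> levels [5 5 8 4 5]
Step 7: flows [2->0,2->1,2->3,2->4] -> levels [6 6 4 5 6]
  -> period-2 cycle (repeats step 5); tank 2 never drops to <=2
Tank 2 never reaches <=2 within 15 steps

Answer: -1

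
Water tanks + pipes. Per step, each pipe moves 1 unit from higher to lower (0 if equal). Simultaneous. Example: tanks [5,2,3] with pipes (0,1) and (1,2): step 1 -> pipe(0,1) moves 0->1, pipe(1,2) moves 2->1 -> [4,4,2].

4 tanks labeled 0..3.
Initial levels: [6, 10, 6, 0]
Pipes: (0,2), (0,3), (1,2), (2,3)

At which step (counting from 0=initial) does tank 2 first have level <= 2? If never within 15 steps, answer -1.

Answer: -1

Derivation:
Step 1: flows [0=2,0->3,1->2,2->3] -> levels [5 9 6 2]
Step 2: flows [2->0,0->3,1->2,2->3] -> levels [5 8 5 4]
Step 3: flows [0=2,0->3,1->2,2->3] -> levels [4 7 5 6]
Step 4: flows [2->0,3->0,1->2,3->2] -> levels [6 6 6 4]
Step 5: flows [0=2,0->3,1=2,2->3] -> levels [5 6 5 6]
Step 6: flows [0=2,3->0,1->2,3->2] -> levels [6 5 7 4]
Step 7: flows [2->0,0->3,2->1,2->3] -> levels [6 6 4 6]
Step 8: flows [0->2,0=3,1->2,3->2] -> levels [5 5 7 5]
Step 9: flows [2->0,0=3,2->1,2->3] -> levels [6 6 4 6]
  -> period-2 cycle (repeats step 7); tank 2 never drops to <=2
Tank 2 never reaches <=2 within 15 steps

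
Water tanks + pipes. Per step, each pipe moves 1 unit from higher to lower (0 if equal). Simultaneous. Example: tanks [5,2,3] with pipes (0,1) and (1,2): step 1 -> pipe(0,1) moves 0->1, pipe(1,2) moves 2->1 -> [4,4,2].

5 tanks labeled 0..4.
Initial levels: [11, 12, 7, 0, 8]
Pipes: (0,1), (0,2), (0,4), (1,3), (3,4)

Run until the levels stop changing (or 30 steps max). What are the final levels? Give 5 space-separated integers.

Answer: 9 7 7 8 7

Derivation:
Step 1: flows [1->0,0->2,0->4,1->3,4->3] -> levels [10 10 8 2 8]
Step 2: flows [0=1,0->2,0->4,1->3,4->3] -> levels [8 9 9 4 8]
Step 3: flows [1->0,2->0,0=4,1->3,4->3] -> levels [10 7 8 6 7]
Step 4: flows [0->1,0->2,0->4,1->3,4->3] -> levels [7 7 9 8 7]
Step 5: flows [0=1,2->0,0=4,3->1,3->4] -> levels [8 8 8 6 8]
Step 6: flows [0=1,0=2,0=4,1->3,4->3] -> levels [8 7 8 8 7]
Step 7: flows [0->1,0=2,0->4,3->1,3->4] -> levels [6 9 8 6 9]
Step 8: flows [1->0,2->0,4->0,1->3,4->3] -> levels [9 7 7 8 7]
Step 9: flows [0->1,0->2,0->4,3->1,3->4] -> levels [6 9 8 6 9]
  -> period-2 cycle: step 9 state = step 7 state; never stabilizes
  -> state at step 30: (30-7) mod 2 = 1, same as step 8 -> [9 7 7 8 7]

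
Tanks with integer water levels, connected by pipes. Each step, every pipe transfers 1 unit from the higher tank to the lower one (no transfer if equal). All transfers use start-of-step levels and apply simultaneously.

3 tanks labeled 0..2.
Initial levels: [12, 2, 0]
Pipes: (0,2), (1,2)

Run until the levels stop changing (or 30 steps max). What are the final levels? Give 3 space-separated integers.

Answer: 5 5 4

Derivation:
Step 1: flows [0->2,1->2] -> levels [11 1 2]
Step 2: flows [0->2,2->1] -> levels [10 2 2]
Step 3: flows [0->2,1=2] -> levels [9 2 3]
Step 4: flows [0->2,2->1] -> levels [8 3 3]
Step 5: flows [0->2,1=2] -> levels [7 3 4]
Step 6: flows [0->2,2->1] -> levels [6 4 4]
Step 7: flows [0->2,1=2] -> levels [5 4 5]
Step 8: flows [0=2,2->1] -> levels [5 5 4]
Step 9: flows [0->2,1->2] -> levels [4 4 6]
Step 10: flows [2->0,2->1] -> levels [5 5 4]
  -> period-2 cycle: step 10 state = step 8 state; never stabilizes
  -> state at step 30: (30-8) mod 2 = 0, same as step 8 -> [5 5 4]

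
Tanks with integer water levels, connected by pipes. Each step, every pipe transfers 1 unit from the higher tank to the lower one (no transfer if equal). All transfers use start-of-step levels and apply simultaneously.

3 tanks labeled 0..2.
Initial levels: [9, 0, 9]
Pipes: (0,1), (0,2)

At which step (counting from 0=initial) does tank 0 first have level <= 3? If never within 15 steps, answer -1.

Step 1: flows [0->1,0=2] -> levels [8 1 9]
Step 2: flows [0->1,2->0] -> levels [8 2 8]
Step 3: flows [0->1,0=2] -> levels [7 3 8]
Step 4: flows [0->1,2->0] -> levels [7 4 7]
Step 5: flows [0->1,0=2] -> levels [6 5 7]
Step 6: flows [0->1,2->0] -> levels [6 6 6]
Step 7: flows [0=1,0=2] -> levels [6 6 6]
  -> stable; tank 0 stays at 6 > 3
Tank 0 never reaches <=3 within 15 steps

Answer: -1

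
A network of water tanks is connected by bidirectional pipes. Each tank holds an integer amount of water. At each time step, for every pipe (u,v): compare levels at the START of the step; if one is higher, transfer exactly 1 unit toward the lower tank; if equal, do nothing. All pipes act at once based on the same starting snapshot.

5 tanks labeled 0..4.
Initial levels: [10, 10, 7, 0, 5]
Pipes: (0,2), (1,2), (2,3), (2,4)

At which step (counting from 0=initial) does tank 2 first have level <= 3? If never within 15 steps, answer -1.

Answer: -1

Derivation:
Step 1: flows [0->2,1->2,2->3,2->4] -> levels [9 9 7 1 6]
Step 2: flows [0->2,1->2,2->3,2->4] -> levels [8 8 7 2 7]
Step 3: flows [0->2,1->2,2->3,2=4] -> levels [7 7 8 3 7]
Step 4: flows [2->0,2->1,2->3,2->4] -> levels [8 8 4 4 8]
Step 5: flows [0->2,1->2,2=3,4->2] -> levels [7 7 7 4 7]
Step 6: flows [0=2,1=2,2->3,2=4] -> levels [7 7 6 5 7]
Step 7: flows [0->2,1->2,2->3,4->2] -> levels [6 6 8 6 6]
Step 8: flows [2->0,2->1,2->3,2->4] -> levels [7 7 4 7 7]
Step 9: flows [0->2,1->2,3->2,4->2] -> levels [6 6 8 6 6]
  -> period-2 cycle (repeats step 7); tank 2 never drops to <=3
Tank 2 never reaches <=3 within 15 steps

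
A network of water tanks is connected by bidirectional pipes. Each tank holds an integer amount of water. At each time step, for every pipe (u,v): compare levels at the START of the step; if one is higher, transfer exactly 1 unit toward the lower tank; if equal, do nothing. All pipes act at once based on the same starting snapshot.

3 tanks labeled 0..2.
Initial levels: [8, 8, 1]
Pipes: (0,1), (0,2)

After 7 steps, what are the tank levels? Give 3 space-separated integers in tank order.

Step 1: flows [0=1,0->2] -> levels [7 8 2]
Step 2: flows [1->0,0->2] -> levels [7 7 3]
Step 3: flows [0=1,0->2] -> levels [6 7 4]
Step 4: flows [1->0,0->2] -> levels [6 6 5]
Step 5: flows [0=1,0->2] -> levels [5 6 6]
Step 6: flows [1->0,2->0] -> levels [7 5 5]
Step 7: flows [0->1,0->2] -> levels [5 6 6]

Answer: 5 6 6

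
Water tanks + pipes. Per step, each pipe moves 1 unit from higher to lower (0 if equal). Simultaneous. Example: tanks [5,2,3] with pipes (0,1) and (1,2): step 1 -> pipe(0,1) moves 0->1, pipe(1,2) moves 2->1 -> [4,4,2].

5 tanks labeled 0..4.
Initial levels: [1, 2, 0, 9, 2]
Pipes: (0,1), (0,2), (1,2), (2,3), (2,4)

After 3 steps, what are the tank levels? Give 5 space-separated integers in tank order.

Step 1: flows [1->0,0->2,1->2,3->2,4->2] -> levels [1 0 4 8 1]
Step 2: flows [0->1,2->0,2->1,3->2,2->4] -> levels [1 2 2 7 2]
Step 3: flows [1->0,2->0,1=2,3->2,2=4] -> levels [3 1 2 6 2]

Answer: 3 1 2 6 2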